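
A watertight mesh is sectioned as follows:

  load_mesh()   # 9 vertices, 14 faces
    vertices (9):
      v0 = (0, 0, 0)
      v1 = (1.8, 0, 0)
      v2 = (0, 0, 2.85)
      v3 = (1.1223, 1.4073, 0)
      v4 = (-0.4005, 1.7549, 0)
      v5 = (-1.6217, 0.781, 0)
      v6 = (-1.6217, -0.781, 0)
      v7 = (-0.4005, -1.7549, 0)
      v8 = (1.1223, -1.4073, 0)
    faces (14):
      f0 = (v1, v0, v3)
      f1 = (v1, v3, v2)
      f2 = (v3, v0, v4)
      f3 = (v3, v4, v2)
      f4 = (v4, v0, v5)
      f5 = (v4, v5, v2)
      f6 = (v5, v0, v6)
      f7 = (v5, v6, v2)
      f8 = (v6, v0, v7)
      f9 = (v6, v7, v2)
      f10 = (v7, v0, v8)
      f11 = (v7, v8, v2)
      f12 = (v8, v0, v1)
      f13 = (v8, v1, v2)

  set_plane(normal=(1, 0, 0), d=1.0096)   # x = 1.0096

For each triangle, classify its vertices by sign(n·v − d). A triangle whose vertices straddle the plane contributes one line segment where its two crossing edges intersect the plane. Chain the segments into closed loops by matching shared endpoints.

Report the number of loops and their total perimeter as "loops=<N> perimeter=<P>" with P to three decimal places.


Straddling triangles (8 of 14):
  (v1,v0,v3) [+-+] → (1.0096, 0, 0)–(1.0096, 1.26598, 0)  len=1.2660
  (v1,v3,v2) [++-] → (1.0096, 1.26598, 0.286194)–(1.0096, 0, 1.25147)  len=1.5920
  (v3,v0,v4) [+--] → (1.0096, 1.26598, 0)–(1.0096, 1.43303, 0)  len=0.1670
  (v3,v4,v2) [+--] → (1.0096, 1.43303, 0)–(1.0096, 1.26598, 0.286194)  len=0.3314
  (v7,v0,v8) [--+] → (1.0096, -1.26598, 0)–(1.0096, -1.43303, 0)  len=0.1670
  (v7,v8,v2) [-+-] → (1.0096, -1.43303, 0)–(1.0096, -1.26598, 0.286194)  len=0.3314
  (v8,v0,v1) [+-+] → (1.0096, -1.26598, 0)–(1.0096, 0, 0)  len=1.2660
  (v8,v1,v2) [++-] → (1.0096, 0, 1.25147)–(1.0096, -1.26598, 0.286194)  len=1.5920

Chained into 1 loop(s):
  loop 1: 8 segments, perimeter = 6.7128
Total perimeter = 6.713

loops=1 perimeter=6.713


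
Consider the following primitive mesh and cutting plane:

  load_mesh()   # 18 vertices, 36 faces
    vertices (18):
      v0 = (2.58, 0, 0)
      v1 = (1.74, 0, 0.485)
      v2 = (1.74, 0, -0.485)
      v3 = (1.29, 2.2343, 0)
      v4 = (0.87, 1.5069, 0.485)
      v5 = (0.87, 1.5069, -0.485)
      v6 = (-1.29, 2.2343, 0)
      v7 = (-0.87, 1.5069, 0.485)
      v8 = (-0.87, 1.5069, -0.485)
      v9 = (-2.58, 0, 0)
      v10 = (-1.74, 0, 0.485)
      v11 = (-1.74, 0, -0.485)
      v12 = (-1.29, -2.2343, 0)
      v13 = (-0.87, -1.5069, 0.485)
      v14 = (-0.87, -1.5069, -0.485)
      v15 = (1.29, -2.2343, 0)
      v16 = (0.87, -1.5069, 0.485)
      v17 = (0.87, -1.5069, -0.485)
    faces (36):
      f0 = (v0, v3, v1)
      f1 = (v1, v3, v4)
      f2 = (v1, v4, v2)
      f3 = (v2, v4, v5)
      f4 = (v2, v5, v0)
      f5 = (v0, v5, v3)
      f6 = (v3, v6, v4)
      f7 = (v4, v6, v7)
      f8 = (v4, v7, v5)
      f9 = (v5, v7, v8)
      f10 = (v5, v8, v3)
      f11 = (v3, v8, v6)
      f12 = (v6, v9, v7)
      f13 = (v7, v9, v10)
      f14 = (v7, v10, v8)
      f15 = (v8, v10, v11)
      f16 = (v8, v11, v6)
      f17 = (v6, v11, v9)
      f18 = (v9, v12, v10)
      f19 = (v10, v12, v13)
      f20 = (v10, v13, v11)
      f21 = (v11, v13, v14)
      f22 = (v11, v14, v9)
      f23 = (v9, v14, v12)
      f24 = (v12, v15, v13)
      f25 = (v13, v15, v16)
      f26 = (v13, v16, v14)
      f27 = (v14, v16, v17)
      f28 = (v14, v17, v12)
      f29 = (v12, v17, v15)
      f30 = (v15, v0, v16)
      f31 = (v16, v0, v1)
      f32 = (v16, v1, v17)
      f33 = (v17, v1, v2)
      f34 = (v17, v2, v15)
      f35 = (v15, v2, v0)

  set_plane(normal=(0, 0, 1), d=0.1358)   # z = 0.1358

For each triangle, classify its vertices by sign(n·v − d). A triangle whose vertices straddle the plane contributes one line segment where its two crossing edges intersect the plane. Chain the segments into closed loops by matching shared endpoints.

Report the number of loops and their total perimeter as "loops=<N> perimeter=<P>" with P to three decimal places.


loops=2 perimeter=24.509

Straddling triangles (24 of 36):
  (v0,v3,v1) [--+] → (1.416, 1.6087, 0.1358)–(2.3448, 0, 0.1358)  len=1.8576
  (v1,v3,v4) [+-+] → (1.416, 1.6087, 0.1358)–(1.1724, 2.03063, 0.1358)  len=0.4872
  (v1,v4,v2) [++-] → (1.1832, 0.964416, 0.1358)–(1.74, 0, 0.1358)  len=1.1136
  (v2,v4,v5) [-+-] → (1.1832, 0.964416, 0.1358)–(0.87, 1.5069, 0.1358)  len=0.6264
  (v3,v6,v4) [--+] → (-0.6852, 2.03063, 0.1358)–(1.1724, 2.03063, 0.1358)  len=1.8576
  (v4,v6,v7) [+-+] → (-0.6852, 2.03063, 0.1358)–(-1.1724, 2.03063, 0.1358)  len=0.4872
  (v4,v7,v5) [++-] → (-0.2436, 1.5069, 0.1358)–(0.87, 1.5069, 0.1358)  len=1.1136
  (v5,v7,v8) [-+-] → (-0.2436, 1.5069, 0.1358)–(-0.87, 1.5069, 0.1358)  len=0.6264
  (v6,v9,v7) [--+] → (-2.1012, 0.421932, 0.1358)–(-1.1724, 2.03063, 0.1358)  len=1.8576
  (v7,v9,v10) [+-+] → (-2.1012, 0.421932, 0.1358)–(-2.3448, 0, 0.1358)  len=0.4872
  (v7,v10,v8) [++-] → (-1.4268, 0.542484, 0.1358)–(-0.87, 1.5069, 0.1358)  len=1.1136
  (v8,v10,v11) [-+-] → (-1.4268, 0.542484, 0.1358)–(-1.74, 0, 0.1358)  len=0.6264
  (v9,v12,v10) [--+] → (-1.416, -1.6087, 0.1358)–(-2.3448, 0, 0.1358)  len=1.8576
  (v10,v12,v13) [+-+] → (-1.416, -1.6087, 0.1358)–(-1.1724, -2.03063, 0.1358)  len=0.4872
  (v10,v13,v11) [++-] → (-1.1832, -0.964416, 0.1358)–(-1.74, 0, 0.1358)  len=1.1136
  (v11,v13,v14) [-+-] → (-1.1832, -0.964416, 0.1358)–(-0.87, -1.5069, 0.1358)  len=0.6264
  (v12,v15,v13) [--+] → (0.6852, -2.03063, 0.1358)–(-1.1724, -2.03063, 0.1358)  len=1.8576
  (v13,v15,v16) [+-+] → (0.6852, -2.03063, 0.1358)–(1.1724, -2.03063, 0.1358)  len=0.4872
  (v13,v16,v14) [++-] → (0.2436, -1.5069, 0.1358)–(-0.87, -1.5069, 0.1358)  len=1.1136
  (v14,v16,v17) [-+-] → (0.2436, -1.5069, 0.1358)–(0.87, -1.5069, 0.1358)  len=0.6264
  (v15,v0,v16) [--+] → (2.1012, -0.421932, 0.1358)–(1.1724, -2.03063, 0.1358)  len=1.8576
  (v16,v0,v1) [+-+] → (2.1012, -0.421932, 0.1358)–(2.3448, 0, 0.1358)  len=0.4872
  (v16,v1,v17) [++-] → (1.4268, -0.542484, 0.1358)–(0.87, -1.5069, 0.1358)  len=1.1136
  (v17,v1,v2) [-+-] → (1.4268, -0.542484, 0.1358)–(1.74, 0, 0.1358)  len=0.6264

Chained into 2 loop(s):
  loop 1: 12 segments, perimeter = 14.0687
  loop 2: 12 segments, perimeter = 10.4401
Total perimeter = 24.509


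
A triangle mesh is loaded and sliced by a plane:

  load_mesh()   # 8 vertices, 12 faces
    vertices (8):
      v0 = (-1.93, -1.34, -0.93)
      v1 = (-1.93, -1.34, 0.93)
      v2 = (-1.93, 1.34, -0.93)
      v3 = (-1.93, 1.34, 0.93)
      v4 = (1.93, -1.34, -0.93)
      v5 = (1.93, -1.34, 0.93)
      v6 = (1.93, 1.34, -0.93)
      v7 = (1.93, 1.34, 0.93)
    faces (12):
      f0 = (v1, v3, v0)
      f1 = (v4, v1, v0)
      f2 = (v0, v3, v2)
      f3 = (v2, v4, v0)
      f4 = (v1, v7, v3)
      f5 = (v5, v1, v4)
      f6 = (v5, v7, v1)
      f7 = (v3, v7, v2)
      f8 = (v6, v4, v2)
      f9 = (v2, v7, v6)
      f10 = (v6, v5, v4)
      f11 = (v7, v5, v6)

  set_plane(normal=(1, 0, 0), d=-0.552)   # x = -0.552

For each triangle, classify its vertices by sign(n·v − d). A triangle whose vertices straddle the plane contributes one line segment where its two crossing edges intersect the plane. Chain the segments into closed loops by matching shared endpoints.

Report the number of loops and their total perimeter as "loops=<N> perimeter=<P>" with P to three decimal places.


Straddling triangles (8 of 12):
  (v4,v1,v0) [+--] → (-0.552, -1.34, 0.26599)–(-0.552, -1.34, -0.93)  len=1.1960
  (v2,v4,v0) [-+-] → (-0.552, 0.383254, -0.93)–(-0.552, -1.34, -0.93)  len=1.7233
  (v1,v7,v3) [-+-] → (-0.552, -0.383254, 0.93)–(-0.552, 1.34, 0.93)  len=1.7233
  (v5,v1,v4) [+-+] → (-0.552, -1.34, 0.93)–(-0.552, -1.34, 0.26599)  len=0.6640
  (v5,v7,v1) [++-] → (-0.552, -0.383254, 0.93)–(-0.552, -1.34, 0.93)  len=0.9567
  (v3,v7,v2) [-+-] → (-0.552, 1.34, 0.93)–(-0.552, 1.34, -0.26599)  len=1.1960
  (v6,v4,v2) [++-] → (-0.552, 0.383254, -0.93)–(-0.552, 1.34, -0.93)  len=0.9567
  (v2,v7,v6) [-++] → (-0.552, 1.34, -0.26599)–(-0.552, 1.34, -0.93)  len=0.6640

Chained into 1 loop(s):
  loop 1: 8 segments, perimeter = 9.0800
Total perimeter = 9.080

loops=1 perimeter=9.080


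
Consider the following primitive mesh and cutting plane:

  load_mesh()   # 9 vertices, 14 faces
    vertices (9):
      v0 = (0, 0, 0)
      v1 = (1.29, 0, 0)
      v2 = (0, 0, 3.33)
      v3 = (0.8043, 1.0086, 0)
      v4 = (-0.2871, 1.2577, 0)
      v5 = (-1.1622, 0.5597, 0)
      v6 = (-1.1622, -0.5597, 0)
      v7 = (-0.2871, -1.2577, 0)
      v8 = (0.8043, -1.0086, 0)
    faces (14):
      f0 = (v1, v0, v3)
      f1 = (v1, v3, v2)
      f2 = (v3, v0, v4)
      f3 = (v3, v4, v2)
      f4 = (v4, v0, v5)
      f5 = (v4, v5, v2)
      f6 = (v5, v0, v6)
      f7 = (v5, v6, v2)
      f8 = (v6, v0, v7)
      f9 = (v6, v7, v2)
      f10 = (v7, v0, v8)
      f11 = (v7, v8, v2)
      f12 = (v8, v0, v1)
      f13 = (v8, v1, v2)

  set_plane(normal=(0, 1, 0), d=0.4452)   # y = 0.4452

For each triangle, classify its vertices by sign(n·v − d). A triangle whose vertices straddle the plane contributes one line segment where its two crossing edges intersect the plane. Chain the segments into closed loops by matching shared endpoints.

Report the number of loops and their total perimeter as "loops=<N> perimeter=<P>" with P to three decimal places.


Straddling triangles (8 of 14):
  (v1,v0,v3) [--+] → (0.355021, 0.4452, 0)–(1.07561, 0.4452, 0)  len=0.7206
  (v1,v3,v2) [-+-] → (1.07561, 0.4452, 0)–(0.355021, 0.4452, 1.86012)  len=1.9948
  (v3,v0,v4) [+-+] → (0.355021, 0.4452, 0)–(-0.101628, 0.4452, 0)  len=0.4566
  (v3,v4,v2) [++-] → (-0.101628, 0.4452, 2.15125)–(0.355021, 0.4452, 1.86012)  len=0.5416
  (v4,v0,v5) [+-+] → (-0.101628, 0.4452, 0)–(-0.924444, 0.4452, 0)  len=0.8228
  (v4,v5,v2) [++-] → (-0.924444, 0.4452, 0.681231)–(-0.101628, 0.4452, 2.15125)  len=1.6846
  (v5,v0,v6) [+--] → (-0.924444, 0.4452, 0)–(-1.1622, 0.4452, 0)  len=0.2378
  (v5,v6,v2) [+--] → (-1.1622, 0.4452, 0)–(-0.924444, 0.4452, 0.681231)  len=0.7215

Chained into 1 loop(s):
  loop 1: 8 segments, perimeter = 7.1803
Total perimeter = 7.180

loops=1 perimeter=7.180


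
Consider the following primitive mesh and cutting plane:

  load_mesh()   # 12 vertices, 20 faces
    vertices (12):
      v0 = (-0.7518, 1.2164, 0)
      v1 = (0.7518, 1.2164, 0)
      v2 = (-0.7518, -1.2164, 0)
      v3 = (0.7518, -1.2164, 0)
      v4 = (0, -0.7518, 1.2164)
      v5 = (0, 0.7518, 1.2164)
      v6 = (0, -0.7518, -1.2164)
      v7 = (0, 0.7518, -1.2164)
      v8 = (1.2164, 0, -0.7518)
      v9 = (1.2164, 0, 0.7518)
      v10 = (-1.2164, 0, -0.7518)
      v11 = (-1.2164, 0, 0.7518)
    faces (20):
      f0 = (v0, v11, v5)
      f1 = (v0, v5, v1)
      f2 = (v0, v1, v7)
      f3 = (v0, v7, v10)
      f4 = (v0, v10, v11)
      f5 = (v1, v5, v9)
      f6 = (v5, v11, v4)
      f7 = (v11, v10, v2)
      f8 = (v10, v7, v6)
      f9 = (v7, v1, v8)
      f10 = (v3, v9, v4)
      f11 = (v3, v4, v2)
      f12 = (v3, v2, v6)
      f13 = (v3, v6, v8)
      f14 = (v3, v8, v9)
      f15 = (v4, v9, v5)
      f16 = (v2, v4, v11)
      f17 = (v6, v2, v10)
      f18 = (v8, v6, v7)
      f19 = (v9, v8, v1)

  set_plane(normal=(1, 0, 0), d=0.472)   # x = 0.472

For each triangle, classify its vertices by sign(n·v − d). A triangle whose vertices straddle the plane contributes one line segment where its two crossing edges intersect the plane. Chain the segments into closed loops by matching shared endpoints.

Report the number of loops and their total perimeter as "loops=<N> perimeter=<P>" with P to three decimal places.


Straddling triangles (10 of 20):
  (v0,v5,v1) [--+] → (0.472, 1.04349, 0.452712)–(0.472, 1.2164, 0)  len=0.4846
  (v0,v1,v7) [-+-] → (0.472, 1.2164, 0)–(0.472, 1.04349, -0.452712)  len=0.4846
  (v1,v5,v9) [+-+] → (0.472, 1.04349, 0.452712)–(0.472, 0.460079, 1.03612)  len=0.8251
  (v7,v1,v8) [-++] → (0.472, 1.04349, -0.452712)–(0.472, 0.460079, -1.03612)  len=0.8251
  (v3,v9,v4) [++-] → (0.472, -0.460079, 1.03612)–(0.472, -1.04349, 0.452712)  len=0.8251
  (v3,v4,v2) [+--] → (0.472, -1.04349, 0.452712)–(0.472, -1.2164, 0)  len=0.4846
  (v3,v2,v6) [+--] → (0.472, -1.2164, 0)–(0.472, -1.04349, -0.452712)  len=0.4846
  (v3,v6,v8) [+-+] → (0.472, -1.04349, -0.452712)–(0.472, -0.460079, -1.03612)  len=0.8251
  (v4,v9,v5) [-+-] → (0.472, -0.460079, 1.03612)–(0.472, 0.460079, 1.03612)  len=0.9202
  (v8,v6,v7) [+--] → (0.472, -0.460079, -1.03612)–(0.472, 0.460079, -1.03612)  len=0.9202

Chained into 1 loop(s):
  loop 1: 10 segments, perimeter = 7.0790
Total perimeter = 7.079

loops=1 perimeter=7.079


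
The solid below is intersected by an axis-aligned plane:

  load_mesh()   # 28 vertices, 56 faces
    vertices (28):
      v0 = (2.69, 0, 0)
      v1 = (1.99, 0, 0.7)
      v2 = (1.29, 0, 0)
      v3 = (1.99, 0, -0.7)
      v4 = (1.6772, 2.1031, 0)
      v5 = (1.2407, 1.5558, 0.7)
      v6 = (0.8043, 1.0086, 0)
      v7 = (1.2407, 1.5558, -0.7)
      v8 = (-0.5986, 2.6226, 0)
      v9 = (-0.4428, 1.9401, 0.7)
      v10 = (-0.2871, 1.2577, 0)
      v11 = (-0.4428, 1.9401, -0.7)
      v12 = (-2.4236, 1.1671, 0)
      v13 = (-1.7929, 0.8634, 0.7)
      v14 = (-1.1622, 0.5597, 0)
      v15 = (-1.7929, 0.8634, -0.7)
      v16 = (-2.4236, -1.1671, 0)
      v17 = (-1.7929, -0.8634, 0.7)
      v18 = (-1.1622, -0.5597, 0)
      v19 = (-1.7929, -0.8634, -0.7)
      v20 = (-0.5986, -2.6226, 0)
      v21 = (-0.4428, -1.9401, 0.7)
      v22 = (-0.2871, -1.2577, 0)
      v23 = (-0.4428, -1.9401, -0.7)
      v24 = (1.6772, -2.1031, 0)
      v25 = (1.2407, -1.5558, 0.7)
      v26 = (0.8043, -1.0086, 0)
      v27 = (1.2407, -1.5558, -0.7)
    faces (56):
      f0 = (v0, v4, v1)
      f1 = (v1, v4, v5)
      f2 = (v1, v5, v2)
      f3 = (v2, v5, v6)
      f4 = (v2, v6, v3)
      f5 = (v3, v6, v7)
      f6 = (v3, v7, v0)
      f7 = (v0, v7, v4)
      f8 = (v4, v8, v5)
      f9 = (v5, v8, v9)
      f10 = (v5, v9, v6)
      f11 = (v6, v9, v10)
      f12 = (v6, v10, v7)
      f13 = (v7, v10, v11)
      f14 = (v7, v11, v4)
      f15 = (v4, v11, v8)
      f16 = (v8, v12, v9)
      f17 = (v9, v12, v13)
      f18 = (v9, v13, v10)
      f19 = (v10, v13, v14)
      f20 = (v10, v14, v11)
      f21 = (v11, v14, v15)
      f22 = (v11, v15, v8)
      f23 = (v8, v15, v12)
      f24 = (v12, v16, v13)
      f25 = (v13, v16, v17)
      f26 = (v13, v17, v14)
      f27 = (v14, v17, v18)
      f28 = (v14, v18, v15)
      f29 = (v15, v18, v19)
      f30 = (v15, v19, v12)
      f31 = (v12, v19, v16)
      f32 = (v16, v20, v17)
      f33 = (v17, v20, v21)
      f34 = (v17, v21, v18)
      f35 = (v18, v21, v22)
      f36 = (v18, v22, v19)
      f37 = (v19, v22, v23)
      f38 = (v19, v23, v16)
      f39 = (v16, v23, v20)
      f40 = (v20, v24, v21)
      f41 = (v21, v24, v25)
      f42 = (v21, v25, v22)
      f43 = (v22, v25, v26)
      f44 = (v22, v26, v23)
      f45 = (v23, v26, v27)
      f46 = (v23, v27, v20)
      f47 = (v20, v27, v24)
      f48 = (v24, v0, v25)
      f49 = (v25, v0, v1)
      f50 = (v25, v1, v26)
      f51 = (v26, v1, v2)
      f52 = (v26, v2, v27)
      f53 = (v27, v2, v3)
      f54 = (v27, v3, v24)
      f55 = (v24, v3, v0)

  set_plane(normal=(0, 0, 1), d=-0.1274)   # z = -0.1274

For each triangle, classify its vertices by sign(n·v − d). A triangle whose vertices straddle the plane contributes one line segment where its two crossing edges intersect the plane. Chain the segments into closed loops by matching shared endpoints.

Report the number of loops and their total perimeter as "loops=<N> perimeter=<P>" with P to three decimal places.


Straddling triangles (28 of 56):
  (v2,v6,v3) [++-] → (1.0201, 0.825035, -0.1274)–(1.4174, 0, -0.1274)  len=0.9157
  (v3,v6,v7) [-+-] → (1.0201, 0.825035, -0.1274)–(0.883725, 1.10819, -0.1274)  len=0.3143
  (v3,v7,v0) [--+] → (2.42623, 0.283156, -0.1274)–(2.5626, 0, -0.1274)  len=0.3143
  (v0,v7,v4) [+-+] → (2.42623, 0.283156, -0.1274)–(1.59776, 2.00349, -0.1274)  len=1.9094
  (v6,v10,v7) [++-] → (-0.0090404, 1.31195, -0.1274)–(0.883725, 1.10819, -0.1274)  len=0.9157
  (v7,v10,v11) [-+-] → (-0.0090404, 1.31195, -0.1274)–(-0.315437, 1.3819, -0.1274)  len=0.3143
  (v7,v11,v4) [--+] → (1.29136, 2.07343, -0.1274)–(1.59776, 2.00349, -0.1274)  len=0.3143
  (v4,v11,v8) [+-+] → (1.29136, 2.07343, -0.1274)–(-0.570244, 2.49838, -0.1274)  len=1.9095
  (v10,v14,v11) [++-] → (-1.03127, 0.810933, -0.1274)–(-0.315437, 1.3819, -0.1274)  len=0.9157
  (v11,v14,v15) [-+-] → (-1.03127, 0.810933, -0.1274)–(-1.27699, 0.614973, -0.1274)  len=0.3143
  (v11,v15,v8) [--+] → (-0.815963, 2.30243, -0.1274)–(-0.570244, 2.49838, -0.1274)  len=0.3143
  (v8,v15,v12) [+-+] → (-0.815963, 2.30243, -0.1274)–(-2.30881, 1.11183, -0.1274)  len=1.9095
  (v14,v18,v15) [++-] → (-1.27699, -0.300696, -0.1274)–(-1.27699, 0.614973, -0.1274)  len=0.9157
  (v15,v18,v19) [-+-] → (-1.27699, -0.300696, -0.1274)–(-1.27699, -0.614973, -0.1274)  len=0.3143
  (v15,v19,v12) [--+] → (-2.30881, 0.797549, -0.1274)–(-2.30881, 1.11183, -0.1274)  len=0.3143
  (v12,v19,v16) [+-+] → (-2.30881, 0.797549, -0.1274)–(-2.30881, -1.11183, -0.1274)  len=1.9094
  (v18,v22,v19) [++-] → (-0.561156, -1.18594, -0.1274)–(-1.27699, -0.614973, -0.1274)  len=0.9157
  (v19,v22,v23) [-+-] → (-0.561156, -1.18594, -0.1274)–(-0.315437, -1.3819, -0.1274)  len=0.3143
  (v19,v23,v16) [--+] → (-2.06309, -1.30779, -0.1274)–(-2.30881, -1.11183, -0.1274)  len=0.3143
  (v16,v23,v20) [+-+] → (-2.06309, -1.30779, -0.1274)–(-0.570244, -2.49838, -0.1274)  len=1.9095
  (v22,v26,v23) [++-] → (0.577328, -1.17813, -0.1274)–(-0.315437, -1.3819, -0.1274)  len=0.9157
  (v23,v26,v27) [-+-] → (0.577328, -1.17813, -0.1274)–(0.883725, -1.10819, -0.1274)  len=0.3143
  (v23,v27,v20) [--+] → (-0.263847, -2.42844, -0.1274)–(-0.570244, -2.49838, -0.1274)  len=0.3143
  (v20,v27,v24) [+-+] → (-0.263847, -2.42844, -0.1274)–(1.59776, -2.00349, -0.1274)  len=1.9095
  (v26,v2,v27) [++-] → (1.28103, -0.283156, -0.1274)–(0.883725, -1.10819, -0.1274)  len=0.9157
  (v27,v2,v3) [-+-] → (1.28103, -0.283156, -0.1274)–(1.4174, 0, -0.1274)  len=0.3143
  (v27,v3,v24) [--+] → (1.73413, -1.72034, -0.1274)–(1.59776, -2.00349, -0.1274)  len=0.3143
  (v24,v3,v0) [+-+] → (1.73413, -1.72034, -0.1274)–(2.5626, 0, -0.1274)  len=1.9094

Chained into 2 loop(s):
  loop 1: 14 segments, perimeter = 8.6098
  loop 2: 14 segments, perimeter = 15.5662
Total perimeter = 24.176

loops=2 perimeter=24.176


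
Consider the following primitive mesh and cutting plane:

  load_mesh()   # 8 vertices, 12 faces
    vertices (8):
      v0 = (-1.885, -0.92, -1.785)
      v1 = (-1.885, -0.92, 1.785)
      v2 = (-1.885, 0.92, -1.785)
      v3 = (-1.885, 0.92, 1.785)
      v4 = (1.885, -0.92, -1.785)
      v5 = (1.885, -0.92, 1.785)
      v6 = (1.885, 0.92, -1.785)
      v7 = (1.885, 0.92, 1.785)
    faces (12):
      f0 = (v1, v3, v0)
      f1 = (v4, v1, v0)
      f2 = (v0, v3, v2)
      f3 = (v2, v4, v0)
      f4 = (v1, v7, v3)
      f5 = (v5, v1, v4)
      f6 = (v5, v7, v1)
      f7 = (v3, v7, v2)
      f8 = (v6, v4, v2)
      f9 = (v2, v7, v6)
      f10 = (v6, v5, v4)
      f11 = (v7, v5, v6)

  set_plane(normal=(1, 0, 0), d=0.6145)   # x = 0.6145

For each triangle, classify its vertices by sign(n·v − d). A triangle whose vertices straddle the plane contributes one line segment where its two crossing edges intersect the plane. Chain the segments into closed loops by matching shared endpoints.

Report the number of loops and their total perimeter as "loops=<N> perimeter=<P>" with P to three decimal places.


Straddling triangles (8 of 12):
  (v4,v1,v0) [+--] → (0.6145, -0.92, -0.581901)–(0.6145, -0.92, -1.785)  len=1.2031
  (v2,v4,v0) [-+-] → (0.6145, -0.299915, -1.785)–(0.6145, -0.92, -1.785)  len=0.6201
  (v1,v7,v3) [-+-] → (0.6145, 0.299915, 1.785)–(0.6145, 0.92, 1.785)  len=0.6201
  (v5,v1,v4) [+-+] → (0.6145, -0.92, 1.785)–(0.6145, -0.92, -0.581901)  len=2.3669
  (v5,v7,v1) [++-] → (0.6145, 0.299915, 1.785)–(0.6145, -0.92, 1.785)  len=1.2199
  (v3,v7,v2) [-+-] → (0.6145, 0.92, 1.785)–(0.6145, 0.92, 0.581901)  len=1.2031
  (v6,v4,v2) [++-] → (0.6145, -0.299915, -1.785)–(0.6145, 0.92, -1.785)  len=1.2199
  (v2,v7,v6) [-++] → (0.6145, 0.92, 0.581901)–(0.6145, 0.92, -1.785)  len=2.3669

Chained into 1 loop(s):
  loop 1: 8 segments, perimeter = 10.8200
Total perimeter = 10.820

loops=1 perimeter=10.820


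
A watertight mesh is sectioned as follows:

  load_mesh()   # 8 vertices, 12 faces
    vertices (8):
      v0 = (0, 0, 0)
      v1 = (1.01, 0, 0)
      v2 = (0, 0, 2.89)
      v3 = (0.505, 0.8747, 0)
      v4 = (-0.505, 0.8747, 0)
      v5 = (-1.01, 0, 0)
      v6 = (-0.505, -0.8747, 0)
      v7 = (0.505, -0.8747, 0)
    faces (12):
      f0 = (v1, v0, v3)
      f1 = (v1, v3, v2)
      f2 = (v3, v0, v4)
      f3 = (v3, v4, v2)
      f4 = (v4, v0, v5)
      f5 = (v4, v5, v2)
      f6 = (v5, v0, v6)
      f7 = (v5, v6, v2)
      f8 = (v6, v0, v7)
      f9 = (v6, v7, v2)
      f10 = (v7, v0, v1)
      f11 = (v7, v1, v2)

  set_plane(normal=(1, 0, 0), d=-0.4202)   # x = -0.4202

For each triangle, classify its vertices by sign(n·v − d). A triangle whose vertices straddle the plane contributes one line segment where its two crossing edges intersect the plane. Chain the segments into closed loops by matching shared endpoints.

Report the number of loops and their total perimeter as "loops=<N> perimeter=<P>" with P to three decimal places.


Straddling triangles (8 of 12):
  (v3,v0,v4) [++-] → (-0.4202, 0.72782, 0)–(-0.4202, 0.8747, 0)  len=0.1469
  (v3,v4,v2) [+-+] → (-0.4202, 0.8747, 0)–(-0.4202, 0.72782, 0.485291)  len=0.5070
  (v4,v0,v5) [-+-] → (-0.4202, 0.72782, 0)–(-0.4202, 0, 0)  len=0.7278
  (v4,v5,v2) [--+] → (-0.4202, 0, 1.68765)–(-0.4202, 0.72782, 0.485291)  len=1.4055
  (v5,v0,v6) [-+-] → (-0.4202, 0, 0)–(-0.4202, -0.72782, 0)  len=0.7278
  (v5,v6,v2) [--+] → (-0.4202, -0.72782, 0.485291)–(-0.4202, 0, 1.68765)  len=1.4055
  (v6,v0,v7) [-++] → (-0.4202, -0.72782, 0)–(-0.4202, -0.8747, 0)  len=0.1469
  (v6,v7,v2) [-++] → (-0.4202, -0.8747, 0)–(-0.4202, -0.72782, 0.485291)  len=0.5070

Chained into 1 loop(s):
  loop 1: 8 segments, perimeter = 5.5744
Total perimeter = 5.574

loops=1 perimeter=5.574


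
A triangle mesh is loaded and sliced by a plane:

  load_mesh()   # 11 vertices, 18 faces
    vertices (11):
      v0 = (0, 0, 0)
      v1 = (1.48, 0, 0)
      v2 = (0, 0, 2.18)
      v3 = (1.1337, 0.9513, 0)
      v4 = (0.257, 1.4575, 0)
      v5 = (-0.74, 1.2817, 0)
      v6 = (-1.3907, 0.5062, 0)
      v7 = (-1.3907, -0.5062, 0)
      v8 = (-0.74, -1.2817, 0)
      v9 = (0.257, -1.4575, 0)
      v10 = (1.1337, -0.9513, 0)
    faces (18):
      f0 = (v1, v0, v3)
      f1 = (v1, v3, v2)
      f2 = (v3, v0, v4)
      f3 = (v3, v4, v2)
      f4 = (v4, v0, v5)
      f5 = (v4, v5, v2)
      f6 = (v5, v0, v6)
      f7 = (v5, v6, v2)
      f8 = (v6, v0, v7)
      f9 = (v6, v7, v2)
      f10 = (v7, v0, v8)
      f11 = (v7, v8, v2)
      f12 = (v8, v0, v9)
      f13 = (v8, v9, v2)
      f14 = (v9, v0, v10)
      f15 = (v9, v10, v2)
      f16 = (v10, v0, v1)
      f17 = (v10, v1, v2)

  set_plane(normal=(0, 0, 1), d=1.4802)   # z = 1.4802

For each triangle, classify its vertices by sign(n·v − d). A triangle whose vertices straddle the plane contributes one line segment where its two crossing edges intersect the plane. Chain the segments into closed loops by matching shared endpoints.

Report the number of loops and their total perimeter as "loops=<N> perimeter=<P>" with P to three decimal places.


loops=1 perimeter=2.925

Straddling triangles (9 of 18):
  (v1,v3,v2) [--+] → (0.363928, 0.305376, 1.4802)–(0.475094, 0, 1.4802)  len=0.3250
  (v3,v4,v2) [--+] → (0.0824994, 0.467871, 1.4802)–(0.363928, 0.305376, 1.4802)  len=0.3250
  (v4,v5,v2) [--+] → (-0.237547, 0.411437, 1.4802)–(0.0824994, 0.467871, 1.4802)  len=0.3250
  (v5,v6,v2) [--+] → (-0.446427, 0.162495, 1.4802)–(-0.237547, 0.411437, 1.4802)  len=0.3250
  (v6,v7,v2) [--+] → (-0.446427, -0.162495, 1.4802)–(-0.446427, 0.162495, 1.4802)  len=0.3250
  (v7,v8,v2) [--+] → (-0.237547, -0.411437, 1.4802)–(-0.446427, -0.162495, 1.4802)  len=0.3250
  (v8,v9,v2) [--+] → (0.0824994, -0.467871, 1.4802)–(-0.237547, -0.411437, 1.4802)  len=0.3250
  (v9,v10,v2) [--+] → (0.363928, -0.305376, 1.4802)–(0.0824994, -0.467871, 1.4802)  len=0.3250
  (v10,v1,v2) [--+] → (0.475094, 0, 1.4802)–(0.363928, -0.305376, 1.4802)  len=0.3250

Chained into 1 loop(s):
  loop 1: 9 segments, perimeter = 2.9248
Total perimeter = 2.925


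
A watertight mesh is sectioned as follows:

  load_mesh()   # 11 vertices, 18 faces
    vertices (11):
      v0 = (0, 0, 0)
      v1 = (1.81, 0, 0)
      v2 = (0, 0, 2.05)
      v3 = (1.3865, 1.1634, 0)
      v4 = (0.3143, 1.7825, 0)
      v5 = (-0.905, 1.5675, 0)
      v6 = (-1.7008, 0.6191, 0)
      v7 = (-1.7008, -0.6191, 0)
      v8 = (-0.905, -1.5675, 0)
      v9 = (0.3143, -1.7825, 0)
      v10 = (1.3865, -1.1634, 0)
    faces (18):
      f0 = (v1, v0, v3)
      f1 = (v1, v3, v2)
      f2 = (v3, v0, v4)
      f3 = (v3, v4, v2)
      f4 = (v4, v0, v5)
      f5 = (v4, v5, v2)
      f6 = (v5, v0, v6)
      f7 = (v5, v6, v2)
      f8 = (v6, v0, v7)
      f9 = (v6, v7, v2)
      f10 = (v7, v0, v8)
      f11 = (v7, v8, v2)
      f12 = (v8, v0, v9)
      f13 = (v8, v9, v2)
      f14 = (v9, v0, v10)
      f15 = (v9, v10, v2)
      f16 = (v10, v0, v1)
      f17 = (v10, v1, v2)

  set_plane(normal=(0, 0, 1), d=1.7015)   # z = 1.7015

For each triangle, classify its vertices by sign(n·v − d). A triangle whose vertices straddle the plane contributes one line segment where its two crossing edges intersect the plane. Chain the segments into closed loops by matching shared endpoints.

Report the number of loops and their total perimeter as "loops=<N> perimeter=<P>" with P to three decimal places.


loops=1 perimeter=1.894

Straddling triangles (9 of 18):
  (v1,v3,v2) [--+] → (0.235705, 0.197778, 1.7015)–(0.3077, 0, 1.7015)  len=0.2105
  (v3,v4,v2) [--+] → (0.053431, 0.303025, 1.7015)–(0.235705, 0.197778, 1.7015)  len=0.2105
  (v4,v5,v2) [--+] → (-0.15385, 0.266475, 1.7015)–(0.053431, 0.303025, 1.7015)  len=0.2105
  (v5,v6,v2) [--+] → (-0.289136, 0.105247, 1.7015)–(-0.15385, 0.266475, 1.7015)  len=0.2105
  (v6,v7,v2) [--+] → (-0.289136, -0.105247, 1.7015)–(-0.289136, 0.105247, 1.7015)  len=0.2105
  (v7,v8,v2) [--+] → (-0.15385, -0.266475, 1.7015)–(-0.289136, -0.105247, 1.7015)  len=0.2105
  (v8,v9,v2) [--+] → (0.053431, -0.303025, 1.7015)–(-0.15385, -0.266475, 1.7015)  len=0.2105
  (v9,v10,v2) [--+] → (0.235705, -0.197778, 1.7015)–(0.053431, -0.303025, 1.7015)  len=0.2105
  (v10,v1,v2) [--+] → (0.3077, 0, 1.7015)–(0.235705, -0.197778, 1.7015)  len=0.2105

Chained into 1 loop(s):
  loop 1: 9 segments, perimeter = 1.8943
Total perimeter = 1.894


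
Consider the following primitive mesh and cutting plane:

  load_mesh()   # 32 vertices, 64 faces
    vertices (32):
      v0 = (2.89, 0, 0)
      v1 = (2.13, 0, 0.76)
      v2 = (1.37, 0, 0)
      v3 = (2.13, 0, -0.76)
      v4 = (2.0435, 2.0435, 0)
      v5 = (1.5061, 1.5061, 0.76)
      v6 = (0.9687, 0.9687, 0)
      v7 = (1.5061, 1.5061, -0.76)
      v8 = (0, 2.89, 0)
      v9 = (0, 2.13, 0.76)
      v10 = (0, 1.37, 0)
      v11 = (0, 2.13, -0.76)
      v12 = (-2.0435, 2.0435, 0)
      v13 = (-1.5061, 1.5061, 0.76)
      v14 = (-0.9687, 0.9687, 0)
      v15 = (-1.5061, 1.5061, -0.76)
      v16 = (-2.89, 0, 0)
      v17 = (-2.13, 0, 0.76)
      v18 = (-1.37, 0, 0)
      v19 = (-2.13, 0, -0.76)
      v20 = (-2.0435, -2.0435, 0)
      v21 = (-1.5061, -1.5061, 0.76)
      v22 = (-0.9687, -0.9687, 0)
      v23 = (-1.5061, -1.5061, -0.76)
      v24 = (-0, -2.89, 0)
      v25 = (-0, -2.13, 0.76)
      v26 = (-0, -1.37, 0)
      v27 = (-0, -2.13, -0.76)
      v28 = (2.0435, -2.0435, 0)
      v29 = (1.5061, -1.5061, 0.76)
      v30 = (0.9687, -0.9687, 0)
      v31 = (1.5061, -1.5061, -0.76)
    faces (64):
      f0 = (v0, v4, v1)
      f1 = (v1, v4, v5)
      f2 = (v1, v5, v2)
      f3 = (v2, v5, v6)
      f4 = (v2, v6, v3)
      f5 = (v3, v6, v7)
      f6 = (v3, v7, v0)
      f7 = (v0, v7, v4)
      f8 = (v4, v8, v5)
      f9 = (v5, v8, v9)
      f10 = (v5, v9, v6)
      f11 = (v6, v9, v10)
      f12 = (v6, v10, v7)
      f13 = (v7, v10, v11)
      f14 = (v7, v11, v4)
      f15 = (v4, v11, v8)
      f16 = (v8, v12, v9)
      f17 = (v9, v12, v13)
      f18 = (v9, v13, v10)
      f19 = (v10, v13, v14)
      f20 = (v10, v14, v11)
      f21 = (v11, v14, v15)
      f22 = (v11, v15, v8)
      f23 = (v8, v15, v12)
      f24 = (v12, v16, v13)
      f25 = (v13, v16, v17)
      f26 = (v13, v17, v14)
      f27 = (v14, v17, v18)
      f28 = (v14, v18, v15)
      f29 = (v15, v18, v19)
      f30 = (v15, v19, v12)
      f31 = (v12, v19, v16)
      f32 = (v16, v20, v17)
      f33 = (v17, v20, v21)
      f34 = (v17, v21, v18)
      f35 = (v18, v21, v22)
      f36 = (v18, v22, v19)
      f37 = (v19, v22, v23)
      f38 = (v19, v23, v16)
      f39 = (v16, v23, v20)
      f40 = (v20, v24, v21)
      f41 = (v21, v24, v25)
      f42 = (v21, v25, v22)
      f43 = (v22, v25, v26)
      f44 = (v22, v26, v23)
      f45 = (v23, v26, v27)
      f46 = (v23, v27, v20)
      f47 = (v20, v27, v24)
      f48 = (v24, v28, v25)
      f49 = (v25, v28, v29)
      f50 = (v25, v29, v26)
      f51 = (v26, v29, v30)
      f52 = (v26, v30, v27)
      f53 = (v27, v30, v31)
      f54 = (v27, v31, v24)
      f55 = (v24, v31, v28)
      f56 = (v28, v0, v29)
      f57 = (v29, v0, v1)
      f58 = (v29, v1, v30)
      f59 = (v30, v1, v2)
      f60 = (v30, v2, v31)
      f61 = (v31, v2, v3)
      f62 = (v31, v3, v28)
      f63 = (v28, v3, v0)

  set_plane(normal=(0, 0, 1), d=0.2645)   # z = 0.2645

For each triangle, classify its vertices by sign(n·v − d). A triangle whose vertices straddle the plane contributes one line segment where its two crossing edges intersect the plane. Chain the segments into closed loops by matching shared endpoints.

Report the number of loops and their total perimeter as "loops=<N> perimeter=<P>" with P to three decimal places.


Straddling triangles (32 of 64):
  (v0,v4,v1) [--+] → (2.0736, 1.33231, 0.2645)–(2.6255, 0, 0.2645)  len=1.4421
  (v1,v4,v5) [+-+] → (2.0736, 1.33231, 0.2645)–(1.85647, 1.85647, 0.2645)  len=0.5674
  (v1,v5,v2) [++-] → (1.41737, 0.524162, 0.2645)–(1.6345, 0, 0.2645)  len=0.5674
  (v2,v5,v6) [-+-] → (1.41737, 0.524162, 0.2645)–(1.15573, 1.15573, 0.2645)  len=0.6836
  (v4,v8,v5) [--+] → (0.524162, 2.40837, 0.2645)–(1.85647, 1.85647, 0.2645)  len=1.4421
  (v5,v8,v9) [+-+] → (0.524162, 2.40837, 0.2645)–(0, 2.6255, 0.2645)  len=0.5674
  (v5,v9,v6) [++-] → (0.631567, 1.37286, 0.2645)–(1.15573, 1.15573, 0.2645)  len=0.5674
  (v6,v9,v10) [-+-] → (0.631567, 1.37286, 0.2645)–(0, 1.6345, 0.2645)  len=0.6836
  (v8,v12,v9) [--+] → (-1.33231, 2.0736, 0.2645)–(0, 2.6255, 0.2645)  len=1.4421
  (v9,v12,v13) [+-+] → (-1.33231, 2.0736, 0.2645)–(-1.85647, 1.85647, 0.2645)  len=0.5674
  (v9,v13,v10) [++-] → (-0.524162, 1.41737, 0.2645)–(0, 1.6345, 0.2645)  len=0.5674
  (v10,v13,v14) [-+-] → (-0.524162, 1.41737, 0.2645)–(-1.15573, 1.15573, 0.2645)  len=0.6836
  (v12,v16,v13) [--+] → (-2.40837, 0.524162, 0.2645)–(-1.85647, 1.85647, 0.2645)  len=1.4421
  (v13,v16,v17) [+-+] → (-2.40837, 0.524162, 0.2645)–(-2.6255, 0, 0.2645)  len=0.5674
  (v13,v17,v14) [++-] → (-1.37286, 0.631567, 0.2645)–(-1.15573, 1.15573, 0.2645)  len=0.5674
  (v14,v17,v18) [-+-] → (-1.37286, 0.631567, 0.2645)–(-1.6345, 0, 0.2645)  len=0.6836
  (v16,v20,v17) [--+] → (-2.0736, -1.33231, 0.2645)–(-2.6255, 0, 0.2645)  len=1.4421
  (v17,v20,v21) [+-+] → (-2.0736, -1.33231, 0.2645)–(-1.85647, -1.85647, 0.2645)  len=0.5674
  (v17,v21,v18) [++-] → (-1.41737, -0.524162, 0.2645)–(-1.6345, 0, 0.2645)  len=0.5674
  (v18,v21,v22) [-+-] → (-1.41737, -0.524162, 0.2645)–(-1.15573, -1.15573, 0.2645)  len=0.6836
  (v20,v24,v21) [--+] → (-0.524162, -2.40837, 0.2645)–(-1.85647, -1.85647, 0.2645)  len=1.4421
  (v21,v24,v25) [+-+] → (-0.524162, -2.40837, 0.2645)–(0, -2.6255, 0.2645)  len=0.5674
  (v21,v25,v22) [++-] → (-0.631567, -1.37286, 0.2645)–(-1.15573, -1.15573, 0.2645)  len=0.5674
  (v22,v25,v26) [-+-] → (-0.631567, -1.37286, 0.2645)–(0, -1.6345, 0.2645)  len=0.6836
  (v24,v28,v25) [--+] → (1.33231, -2.0736, 0.2645)–(0, -2.6255, 0.2645)  len=1.4421
  (v25,v28,v29) [+-+] → (1.33231, -2.0736, 0.2645)–(1.85647, -1.85647, 0.2645)  len=0.5674
  (v25,v29,v26) [++-] → (0.524162, -1.41737, 0.2645)–(0, -1.6345, 0.2645)  len=0.5674
  (v26,v29,v30) [-+-] → (0.524162, -1.41737, 0.2645)–(1.15573, -1.15573, 0.2645)  len=0.6836
  (v28,v0,v29) [--+] → (2.40837, -0.524162, 0.2645)–(1.85647, -1.85647, 0.2645)  len=1.4421
  (v29,v0,v1) [+-+] → (2.40837, -0.524162, 0.2645)–(2.6255, 0, 0.2645)  len=0.5674
  (v29,v1,v30) [++-] → (1.37286, -0.631567, 0.2645)–(1.15573, -1.15573, 0.2645)  len=0.5674
  (v30,v1,v2) [-+-] → (1.37286, -0.631567, 0.2645)–(1.6345, 0, 0.2645)  len=0.6836

Chained into 2 loop(s):
  loop 1: 16 segments, perimeter = 16.0756
  loop 2: 16 segments, perimeter = 10.0078
Total perimeter = 26.083

loops=2 perimeter=26.083


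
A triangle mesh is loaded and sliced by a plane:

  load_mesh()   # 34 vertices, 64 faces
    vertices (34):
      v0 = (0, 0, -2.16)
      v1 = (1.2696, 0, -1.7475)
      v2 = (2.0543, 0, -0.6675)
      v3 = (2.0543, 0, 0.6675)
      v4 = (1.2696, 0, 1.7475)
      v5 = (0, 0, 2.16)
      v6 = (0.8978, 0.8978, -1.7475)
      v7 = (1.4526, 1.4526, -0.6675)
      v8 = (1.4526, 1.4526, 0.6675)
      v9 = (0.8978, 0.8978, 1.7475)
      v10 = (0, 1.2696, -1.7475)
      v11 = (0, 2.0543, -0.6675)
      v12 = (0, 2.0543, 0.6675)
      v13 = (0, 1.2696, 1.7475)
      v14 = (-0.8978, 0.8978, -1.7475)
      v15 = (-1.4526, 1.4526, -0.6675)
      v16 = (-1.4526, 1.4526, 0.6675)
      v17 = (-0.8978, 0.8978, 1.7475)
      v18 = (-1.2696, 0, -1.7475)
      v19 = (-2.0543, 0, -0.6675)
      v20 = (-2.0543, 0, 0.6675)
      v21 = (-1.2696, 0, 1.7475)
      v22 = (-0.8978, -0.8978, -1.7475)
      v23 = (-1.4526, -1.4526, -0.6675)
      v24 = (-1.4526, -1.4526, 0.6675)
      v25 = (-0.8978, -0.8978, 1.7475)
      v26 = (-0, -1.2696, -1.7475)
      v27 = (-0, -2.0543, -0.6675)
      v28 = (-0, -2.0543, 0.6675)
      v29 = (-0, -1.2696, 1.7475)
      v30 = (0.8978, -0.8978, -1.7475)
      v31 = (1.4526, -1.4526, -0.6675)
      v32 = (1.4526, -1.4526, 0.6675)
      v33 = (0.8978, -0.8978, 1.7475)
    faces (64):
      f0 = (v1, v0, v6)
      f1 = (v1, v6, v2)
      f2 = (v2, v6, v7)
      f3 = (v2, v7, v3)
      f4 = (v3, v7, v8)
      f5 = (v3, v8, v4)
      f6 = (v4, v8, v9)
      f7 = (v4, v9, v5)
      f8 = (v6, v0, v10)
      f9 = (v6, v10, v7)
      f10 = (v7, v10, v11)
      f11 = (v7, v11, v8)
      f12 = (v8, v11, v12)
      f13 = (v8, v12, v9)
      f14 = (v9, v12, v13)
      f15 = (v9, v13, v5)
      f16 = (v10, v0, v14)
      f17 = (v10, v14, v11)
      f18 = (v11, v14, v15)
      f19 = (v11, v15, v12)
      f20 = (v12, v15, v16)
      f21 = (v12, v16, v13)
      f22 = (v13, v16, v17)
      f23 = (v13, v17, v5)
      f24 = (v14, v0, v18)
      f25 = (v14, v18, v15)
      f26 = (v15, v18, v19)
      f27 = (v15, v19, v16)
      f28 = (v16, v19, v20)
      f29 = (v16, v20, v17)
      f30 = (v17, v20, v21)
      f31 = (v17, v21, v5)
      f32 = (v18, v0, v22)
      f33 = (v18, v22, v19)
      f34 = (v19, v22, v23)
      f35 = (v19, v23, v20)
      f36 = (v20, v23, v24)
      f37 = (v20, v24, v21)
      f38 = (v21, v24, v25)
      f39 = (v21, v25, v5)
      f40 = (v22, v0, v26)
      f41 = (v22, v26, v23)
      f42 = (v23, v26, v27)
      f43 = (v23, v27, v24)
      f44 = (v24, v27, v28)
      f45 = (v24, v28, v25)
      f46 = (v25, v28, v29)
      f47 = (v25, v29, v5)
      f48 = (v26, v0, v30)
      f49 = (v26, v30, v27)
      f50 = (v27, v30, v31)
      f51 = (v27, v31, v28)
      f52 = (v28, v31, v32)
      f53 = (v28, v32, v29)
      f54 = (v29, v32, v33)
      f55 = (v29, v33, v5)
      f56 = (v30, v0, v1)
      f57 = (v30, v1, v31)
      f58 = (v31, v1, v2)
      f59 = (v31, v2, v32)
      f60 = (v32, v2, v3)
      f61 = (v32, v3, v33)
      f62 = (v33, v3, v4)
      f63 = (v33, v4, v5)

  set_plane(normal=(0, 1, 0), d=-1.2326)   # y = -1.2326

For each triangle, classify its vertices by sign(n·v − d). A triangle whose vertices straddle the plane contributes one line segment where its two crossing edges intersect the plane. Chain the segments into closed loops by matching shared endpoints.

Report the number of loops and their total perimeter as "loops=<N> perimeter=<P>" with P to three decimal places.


Straddling triangles (20 of 64):
  (v19,v22,v23) [++-] → (-1.2326, -1.2326, -1.09576)–(-1.54373, -1.2326, -0.6675)  len=0.5293
  (v19,v23,v20) [+-+] → (-1.54373, -1.2326, -0.6675)–(-1.54373, -1.2326, -0.465311)  len=0.2022
  (v20,v23,v24) [+--] → (-1.54373, -1.2326, -0.465311)–(-1.54373, -1.2326, 0.6675)  len=1.1328
  (v20,v24,v21) [+-+] → (-1.54373, -1.2326, 0.6675)–(-1.42488, -1.2326, 0.831069)  len=0.2022
  (v21,v24,v25) [+-+] → (-1.42488, -1.2326, 0.831069)–(-1.2326, -1.2326, 1.09576)  len=0.3272
  (v22,v0,v26) [++-] → (0, -1.2326, -1.75952)–(-0.0893453, -1.2326, -1.7475)  len=0.0902
  (v22,v26,v23) [+--] → (-0.0893453, -1.2326, -1.7475)–(-1.2326, -1.2326, -1.09576)  len=1.3160
  (v24,v28,v25) [--+] → (-0.637892, -1.2326, 1.43485)–(-1.2326, -1.2326, 1.09576)  len=0.6846
  (v25,v28,v29) [+--] → (-0.637892, -1.2326, 1.43485)–(-0.0893453, -1.2326, 1.7475)  len=0.6314
  (v25,v29,v5) [+-+] → (-0.0893453, -1.2326, 1.7475)–(0, -1.2326, 1.75952)  len=0.0902
  (v26,v0,v30) [-++] → (0, -1.2326, -1.75952)–(0.0893453, -1.2326, -1.7475)  len=0.0902
  (v26,v30,v27) [-+-] → (0.0893453, -1.2326, -1.7475)–(0.637892, -1.2326, -1.43485)  len=0.6314
  (v27,v30,v31) [-+-] → (0.637892, -1.2326, -1.43485)–(1.2326, -1.2326, -1.09576)  len=0.6846
  (v29,v32,v33) [--+] → (1.2326, -1.2326, 1.09576)–(0.0893453, -1.2326, 1.7475)  len=1.3160
  (v29,v33,v5) [-++] → (0.0893453, -1.2326, 1.7475)–(0, -1.2326, 1.75952)  len=0.0902
  (v30,v1,v31) [++-] → (1.42488, -1.2326, -0.831069)–(1.2326, -1.2326, -1.09576)  len=0.3272
  (v31,v1,v2) [-++] → (1.42488, -1.2326, -0.831069)–(1.54373, -1.2326, -0.6675)  len=0.2022
  (v31,v2,v32) [-+-] → (1.54373, -1.2326, -0.6675)–(1.54373, -1.2326, 0.465311)  len=1.1328
  (v32,v2,v3) [-++] → (1.54373, -1.2326, 0.465311)–(1.54373, -1.2326, 0.6675)  len=0.2022
  (v32,v3,v33) [-++] → (1.54373, -1.2326, 0.6675)–(1.2326, -1.2326, 1.09576)  len=0.5293

Chained into 1 loop(s):
  loop 1: 20 segments, perimeter = 10.4119
Total perimeter = 10.412

loops=1 perimeter=10.412


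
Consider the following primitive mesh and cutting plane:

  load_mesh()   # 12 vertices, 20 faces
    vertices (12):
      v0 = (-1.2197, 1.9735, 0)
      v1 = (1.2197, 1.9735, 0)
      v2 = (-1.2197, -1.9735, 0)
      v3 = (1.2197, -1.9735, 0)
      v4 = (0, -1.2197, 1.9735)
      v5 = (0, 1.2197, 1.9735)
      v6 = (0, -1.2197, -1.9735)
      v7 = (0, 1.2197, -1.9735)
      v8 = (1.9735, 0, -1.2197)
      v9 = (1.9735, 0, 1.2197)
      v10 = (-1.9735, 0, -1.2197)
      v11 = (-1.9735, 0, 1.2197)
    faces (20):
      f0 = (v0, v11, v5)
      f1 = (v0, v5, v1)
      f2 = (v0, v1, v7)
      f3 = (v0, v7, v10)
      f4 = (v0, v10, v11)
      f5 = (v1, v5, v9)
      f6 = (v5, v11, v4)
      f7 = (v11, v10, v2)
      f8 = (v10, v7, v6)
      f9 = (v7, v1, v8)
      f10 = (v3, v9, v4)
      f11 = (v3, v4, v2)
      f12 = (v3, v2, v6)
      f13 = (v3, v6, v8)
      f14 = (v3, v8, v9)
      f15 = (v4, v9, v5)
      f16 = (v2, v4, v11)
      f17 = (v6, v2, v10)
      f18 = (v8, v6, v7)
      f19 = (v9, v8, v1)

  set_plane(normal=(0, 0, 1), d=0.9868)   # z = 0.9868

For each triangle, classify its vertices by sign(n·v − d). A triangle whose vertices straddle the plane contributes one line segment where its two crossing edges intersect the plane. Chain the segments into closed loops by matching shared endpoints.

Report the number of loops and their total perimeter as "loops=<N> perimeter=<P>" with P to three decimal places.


Straddling triangles (10 of 20):
  (v0,v11,v5) [-++] → (-1.82956, 0.376837, 0.9868)–(-0.609819, 1.59658, 0.9868)  len=1.7250
  (v0,v5,v1) [-+-] → (-0.609819, 1.59658, 0.9868)–(0.609819, 1.59658, 0.9868)  len=1.2196
  (v0,v10,v11) [--+] → (-1.9735, 0, 0.9868)–(-1.82956, 0.376837, 0.9868)  len=0.4034
  (v1,v5,v9) [-++] → (0.609819, 1.59658, 0.9868)–(1.82956, 0.376837, 0.9868)  len=1.7250
  (v11,v10,v2) [+--] → (-1.9735, 0, 0.9868)–(-1.82956, -0.376837, 0.9868)  len=0.4034
  (v3,v9,v4) [-++] → (1.82956, -0.376837, 0.9868)–(0.609819, -1.59658, 0.9868)  len=1.7250
  (v3,v4,v2) [-+-] → (0.609819, -1.59658, 0.9868)–(-0.609819, -1.59658, 0.9868)  len=1.2196
  (v3,v8,v9) [--+] → (1.9735, 0, 0.9868)–(1.82956, -0.376837, 0.9868)  len=0.4034
  (v2,v4,v11) [-++] → (-0.609819, -1.59658, 0.9868)–(-1.82956, -0.376837, 0.9868)  len=1.7250
  (v9,v8,v1) [+--] → (1.9735, 0, 0.9868)–(1.82956, 0.376837, 0.9868)  len=0.4034

Chained into 1 loop(s):
  loop 1: 10 segments, perimeter = 10.9528
Total perimeter = 10.953

loops=1 perimeter=10.953
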